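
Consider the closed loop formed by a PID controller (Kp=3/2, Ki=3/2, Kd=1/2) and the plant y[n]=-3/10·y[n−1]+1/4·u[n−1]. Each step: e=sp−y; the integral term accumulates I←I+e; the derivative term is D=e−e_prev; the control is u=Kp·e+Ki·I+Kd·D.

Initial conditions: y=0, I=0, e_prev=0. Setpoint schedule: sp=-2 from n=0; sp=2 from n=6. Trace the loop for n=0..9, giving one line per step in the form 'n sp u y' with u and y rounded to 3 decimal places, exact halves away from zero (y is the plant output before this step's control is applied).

(exact arithmetic carried between steps; '≈' marks a value shown rounded to 6 d.p. or computed from one; I and e_prev carry over from the previous line; the table rounds u and y to 3 d.p., halves away from zero)
n=0: y=0, sp=-2, e=sp−y=-2; I=-2, D=e−e_prev=-2; u=3/2·(-2)+3/2·(-2)+1/2·(-2)=-7; next y=-3/10·0+1/4·(-7)=-1.75
n=1: y=-1.75, sp=-2, e=sp−y=-0.25; I=-2.25, D=e−e_prev=1.75; u=3/2·(-0.25)+3/2·(-2.25)+1/2·1.75=-2.875; next y=-3/10·(-1.75)+1/4·(-2.875)=-0.19375
n=2: y=-0.19375, sp=-2, e=sp−y=-1.80625; I=-4.05625, D=e−e_prev=-1.55625; u=3/2·(-1.80625)+3/2·(-4.05625)+1/2·(-1.55625)=-9.571875; next y=-3/10·(-0.19375)+1/4·(-9.571875)≈-2.334844
n=3: y≈-2.334844, sp=-2, e=sp−y≈0.334844; I≈-3.721406, D=e−e_prev≈2.141094; u=3/2·0.334844+3/2·(-3.721406)+1/2·2.141094≈-4.009297; next y=-3/10·(-2.334844)+1/4·(-4.009297)≈-0.301871
n=4: y≈-0.301871, sp=-2, e=sp−y≈-1.698129; I≈-5.419535, D=e−e_prev≈-2.032973; u=3/2·(-1.698129)+3/2·(-5.419535)+1/2·(-2.032973)≈-11.692982; next y=-3/10·(-0.301871)+1/4·(-11.692982)≈-2.832684
n=5: y≈-2.832684, sp=-2, e=sp−y≈0.832684; I≈-4.586851, D=e−e_prev≈2.530813; u=3/2·0.832684+3/2·(-4.586851)+1/2·2.530813≈-4.365843; next y=-3/10·(-2.832684)+1/4·(-4.365843)≈-0.241656
n=6: y≈-0.241656, sp=2, e=sp−y≈2.241656; I≈-2.345195, D=e−e_prev≈1.408971; u=3/2·2.241656+3/2·(-2.345195)+1/2·1.408971≈0.549176; next y=-3/10·(-0.241656)+1/4·0.549176≈0.209791
n=7: y≈0.209791, sp=2, e=sp−y≈1.790209; I≈-0.554986, D=e−e_prev≈-0.451446; u=3/2·1.790209+3/2·(-0.554986)+1/2·(-0.451446)≈1.627112; next y=-3/10·0.209791+1/4·1.627112≈0.343841
n=8: y≈0.343841, sp=2, e=sp−y≈1.656159; I≈1.101173, D=e−e_prev≈-0.134050; u=3/2·1.656159+3/2·1.101173+1/2·(-0.134050)≈4.068974; next y=-3/10·0.343841+1/4·4.068974≈0.914091
n=9: y≈0.914091, sp=2, e=sp−y≈1.085909; I≈2.187082, D=e−e_prev≈-0.570250; u=3/2·1.085909+3/2·2.187082+1/2·(-0.570250)≈4.624361; next y=-3/10·0.914091+1/4·4.624361≈0.881863

0 -2 -7.000 0.000
1 -2 -2.875 -1.750
2 -2 -9.572 -0.194
3 -2 -4.009 -2.335
4 -2 -11.693 -0.302
5 -2 -4.366 -2.833
6 2 0.549 -0.242
7 2 1.627 0.210
8 2 4.069 0.344
9 2 4.624 0.914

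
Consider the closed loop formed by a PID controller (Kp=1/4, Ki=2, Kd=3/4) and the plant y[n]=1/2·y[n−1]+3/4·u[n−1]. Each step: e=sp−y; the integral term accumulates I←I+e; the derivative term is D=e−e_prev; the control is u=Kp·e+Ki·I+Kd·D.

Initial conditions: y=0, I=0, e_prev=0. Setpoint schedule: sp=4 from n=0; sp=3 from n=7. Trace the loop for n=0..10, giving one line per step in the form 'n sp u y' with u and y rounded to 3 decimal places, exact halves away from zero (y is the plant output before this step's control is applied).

(exact arithmetic carried between steps; '≈' marks a value shown rounded to 6 d.p. or computed from one; I and e_prev carry over from the previous line; the table rounds u and y to 3 d.p., halves away from zero)
n=0: y=0, sp=4, e=sp−y=4; I=4, D=e−e_prev=4; u=1/4·4+2·4+3/4·4=12; next y=1/2·0+3/4·12=9
n=1: y=9, sp=4, e=sp−y=-5; I=-1, D=e−e_prev=-9; u=1/4·(-5)+2·(-1)+3/4·(-9)=-10; next y=1/2·9+3/4·(-10)=-3
n=2: y=-3, sp=4, e=sp−y=7; I=6, D=e−e_prev=12; u=1/4·7+2·6+3/4·12=22.75; next y=1/2·(-3)+3/4·22.75=15.5625
n=3: y=15.5625, sp=4, e=sp−y=-11.5625; I=-5.5625, D=e−e_prev=-18.5625; u=1/4·(-11.5625)+2·(-5.5625)+3/4·(-18.5625)=-27.9375; next y=1/2·15.5625+3/4·(-27.9375)=-13.171875
n=4: y=-13.171875, sp=4, e=sp−y=17.171875; I=11.609375, D=e−e_prev=28.734375; u=1/4·17.171875+2·11.609375+3/4·28.734375=49.0625; next y=1/2·(-13.171875)+3/4·49.0625≈30.210938
n=5: y≈30.210938, sp=4, e=sp−y≈-26.210938; I≈-14.601563, D=e−e_prev≈-43.382813; u=1/4·(-26.210938)+2·(-14.601563)+3/4·(-43.382813)≈-68.292969; next y=1/2·30.210938+3/4·(-68.292969)≈-36.114258
n=6: y≈-36.114258, sp=4, e=sp−y≈40.114258; I≈25.512695, D=e−e_prev≈66.325195; u=1/4·40.114258+2·25.512695+3/4·66.325195≈110.797852; next y=1/2·(-36.114258)+3/4·110.797852≈65.041260
n=7: y≈65.041260, sp=3, e=sp−y≈-62.041260; I≈-36.528564, D=e−e_prev≈-102.155518; u=1/4·(-62.041260)+2·(-36.528564)+3/4·(-102.155518)≈-165.184082; next y=1/2·65.041260+3/4·(-165.184082)≈-91.367432
n=8: y≈-91.367432, sp=3, e=sp−y≈94.367432; I≈57.838867, D=e−e_prev≈156.408691; u=1/4·94.367432+2·57.838867+3/4·156.408691≈256.576111; next y=1/2·(-91.367432)+3/4·256.576111≈146.748367
n=9: y≈146.748367, sp=3, e=sp−y≈-143.748367; I≈-85.909500, D=e−e_prev≈-238.115799; u=1/4·(-143.748367)+2·(-85.909500)+3/4·(-238.115799)≈-386.342941; next y=1/2·146.748367+3/4·(-386.342941)≈-216.383022
n=10: y≈-216.383022, sp=3, e=sp−y≈219.383022; I≈133.473522, D=e−e_prev≈363.131390; u=1/4·219.383022+2·133.473522+3/4·363.131390≈594.141342; next y=1/2·(-216.383022)+3/4·594.141342≈337.414495

0 4 12.000 0.000
1 4 -10.000 9.000
2 4 22.750 -3.000
3 4 -27.938 15.563
4 4 49.063 -13.172
5 4 -68.293 30.211
6 4 110.798 -36.114
7 3 -165.184 65.041
8 3 256.576 -91.367
9 3 -386.343 146.748
10 3 594.141 -216.383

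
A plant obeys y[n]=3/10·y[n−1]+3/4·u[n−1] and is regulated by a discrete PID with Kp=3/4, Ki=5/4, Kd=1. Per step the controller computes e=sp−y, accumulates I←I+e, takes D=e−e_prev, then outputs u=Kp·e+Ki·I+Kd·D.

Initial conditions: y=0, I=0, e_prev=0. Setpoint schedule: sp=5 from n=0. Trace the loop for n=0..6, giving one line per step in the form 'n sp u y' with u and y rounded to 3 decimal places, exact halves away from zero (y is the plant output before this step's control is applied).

(exact arithmetic carried between steps; '≈' marks a value shown rounded to 6 d.p. or computed from one; I and e_prev carry over from the previous line; the table rounds u and y to 3 d.p., halves away from zero)
n=0: y=0, sp=5, e=sp−y=5; I=5, D=e−e_prev=5; u=3/4·5+5/4·5+1·5=15; next y=3/10·0+3/4·15=11.25
n=1: y=11.25, sp=5, e=sp−y=-6.25; I=-1.25, D=e−e_prev=-11.25; u=3/4·(-6.25)+5/4·(-1.25)+1·(-11.25)=-17.5; next y=3/10·11.25+3/4·(-17.5)=-9.75
n=2: y=-9.75, sp=5, e=sp−y=14.75; I=13.5, D=e−e_prev=21; u=3/4·14.75+5/4·13.5+1·21=48.9375; next y=3/10·(-9.75)+3/4·48.9375=33.778125
n=3: y=33.778125, sp=5, e=sp−y=-28.778125; I=-15.278125, D=e−e_prev=-43.528125; u=3/4·(-28.778125)+5/4·(-15.278125)+1·(-43.528125)=-84.209375; next y=3/10·33.778125+3/4·(-84.209375)≈-53.023594
n=4: y≈-53.023594, sp=5, e=sp−y≈58.023594; I≈42.745469, D=e−e_prev≈86.801719; u=3/4·58.023594+5/4·42.745469+1·86.801719≈183.75125; next y=3/10·(-53.023594)+3/4·183.75125≈121.906359
n=5: y≈121.906359, sp=5, e=sp−y≈-116.906359; I≈-74.160891, D=e−e_prev≈-174.929953; u=3/4·(-116.906359)+5/4·(-74.160891)+1·(-174.929953)≈-355.310836; next y=3/10·121.906359+3/4·(-355.310836)≈-229.911219
n=6: y≈-229.911219, sp=5, e=sp−y≈234.911219; I≈160.750329, D=e−e_prev≈351.817579; u=3/4·234.911219+5/4·160.750329+1·351.817579≈728.938904; next y=3/10·(-229.911219)+3/4·728.938904≈477.730812

0 5 15.000 0.000
1 5 -17.500 11.250
2 5 48.938 -9.750
3 5 -84.209 33.778
4 5 183.751 -53.024
5 5 -355.311 121.906
6 5 728.939 -229.911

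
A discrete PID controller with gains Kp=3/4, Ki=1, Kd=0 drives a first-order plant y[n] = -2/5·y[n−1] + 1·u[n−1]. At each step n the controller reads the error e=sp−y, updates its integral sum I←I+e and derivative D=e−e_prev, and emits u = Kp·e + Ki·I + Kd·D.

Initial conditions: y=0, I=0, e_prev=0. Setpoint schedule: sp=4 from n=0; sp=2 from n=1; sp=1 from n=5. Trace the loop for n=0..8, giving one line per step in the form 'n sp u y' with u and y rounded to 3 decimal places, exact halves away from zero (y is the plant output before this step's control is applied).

(exact arithmetic carried between steps; '≈' marks a value shown rounded to 6 d.p. or computed from one; I and e_prev carry over from the previous line; the table rounds u and y to 3 d.p., halves away from zero)
n=0: y=0, sp=4, e=sp−y=4; I=4, D=e−e_prev=4; u=3/4·4+1·4+0·4=7; next y=-2/5·0+1·7=7
n=1: y=7, sp=2, e=sp−y=-5; I=-1, D=e−e_prev=-9; u=3/4·(-5)+1·(-1)+0·(-9)=-4.75; next y=-2/5·7+1·(-4.75)=-7.55
n=2: y=-7.55, sp=2, e=sp−y=9.55; I=8.55, D=e−e_prev=14.55; u=3/4·9.55+1·8.55+0·14.55=15.7125; next y=-2/5·(-7.55)+1·15.7125=18.7325
n=3: y=18.7325, sp=2, e=sp−y=-16.7325; I=-8.1825, D=e−e_prev=-26.2825; u=3/4·(-16.7325)+1·(-8.1825)+0·(-26.2825)=-20.731875; next y=-2/5·18.7325+1·(-20.731875)=-28.224875
n=4: y=-28.224875, sp=2, e=sp−y=30.224875; I=22.042375, D=e−e_prev=46.957375; u=3/4·30.224875+1·22.042375+0·46.957375≈44.711031; next y=-2/5·(-28.224875)+1·44.711031≈56.000981
n=5: y≈56.000981, sp=1, e=sp−y≈-55.000981; I≈-32.958606, D=e−e_prev≈-85.225856; u=3/4·(-55.000981)+1·(-32.958606)+0·(-85.225856)≈-74.209342; next y=-2/5·56.000981+1·(-74.209342)≈-96.609735
n=6: y≈-96.609735, sp=1, e=sp−y≈97.609735; I≈64.651128, D=e−e_prev≈152.610716; u=3/4·97.609735+1·64.651128+0·152.610716≈137.858429; next y=-2/5·(-96.609735)+1·137.858429≈176.502323
n=7: y≈176.502323, sp=1, e=sp−y≈-175.502323; I≈-110.851195, D=e−e_prev≈-273.112058; u=3/4·(-175.502323)+1·(-110.851195)+0·(-273.112058)≈-242.477937; next y=-2/5·176.502323+1·(-242.477937)≈-313.078867
n=8: y≈-313.078867, sp=1, e=sp−y≈314.078867; I≈203.227672, D=e−e_prev≈489.581190; u=3/4·314.078867+1·203.227672+0·489.581190≈438.786822; next y=-2/5·(-313.078867)+1·438.786822≈564.018369

0 4 7.000 0.000
1 2 -4.750 7.000
2 2 15.713 -7.550
3 2 -20.732 18.733
4 2 44.711 -28.225
5 1 -74.209 56.001
6 1 137.858 -96.610
7 1 -242.478 176.502
8 1 438.787 -313.079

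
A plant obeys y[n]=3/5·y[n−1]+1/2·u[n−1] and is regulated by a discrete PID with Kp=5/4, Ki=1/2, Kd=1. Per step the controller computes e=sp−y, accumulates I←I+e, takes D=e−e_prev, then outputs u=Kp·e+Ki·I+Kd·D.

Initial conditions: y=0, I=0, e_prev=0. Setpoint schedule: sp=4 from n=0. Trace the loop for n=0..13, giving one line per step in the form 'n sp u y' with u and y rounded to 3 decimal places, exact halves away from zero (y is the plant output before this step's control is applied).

(exact arithmetic carried between steps; '≈' marks a value shown rounded to 6 d.p. or computed from one; I and e_prev carry over from the previous line; the table rounds u and y to 3 d.p., halves away from zero)
n=0: y=0, sp=4, e=sp−y=4; I=4, D=e−e_prev=4; u=5/4·4+1/2·4+1·4=11; next y=3/5·0+1/2·11=5.5
n=1: y=5.5, sp=4, e=sp−y=-1.5; I=2.5, D=e−e_prev=-5.5; u=5/4·(-1.5)+1/2·2.5+1·(-5.5)=-6.125; next y=3/5·5.5+1/2·(-6.125)=0.2375
n=2: y=0.2375, sp=4, e=sp−y=3.7625; I=6.2625, D=e−e_prev=5.2625; u=5/4·3.7625+1/2·6.2625+1·5.2625=13.096875; next y=3/5·0.2375+1/2·13.096875≈6.690938
n=3: y≈6.690938, sp=4, e=sp−y≈-2.690938; I≈3.571563, D=e−e_prev≈-6.453438; u=5/4·(-2.690938)+1/2·3.571563+1·(-6.453438)≈-8.031328; next y=3/5·6.690938+1/2·(-8.031328)≈-0.001102
n=4: y≈-0.001102, sp=4, e=sp−y≈4.001102; I≈7.572664, D=e−e_prev≈6.692039; u=5/4·4.001102+1/2·7.572664+1·6.692039≈15.479748; next y=3/5·(-0.001102)+1/2·15.479748≈7.739213
n=5: y≈7.739213, sp=4, e=sp−y≈-3.739213; I≈3.833451, D=e−e_prev≈-7.740315; u=5/4·(-3.739213)+1/2·3.833451+1·(-7.740315)≈-10.497606; next y=3/5·7.739213+1/2·(-10.497606)≈-0.605275
n=6: y≈-0.605275, sp=4, e=sp−y≈4.605275; I≈8.438726, D=e−e_prev≈8.344488; u=5/4·4.605275+1/2·8.438726+1·8.344488≈18.320445; next y=3/5·(-0.605275)+1/2·18.320445≈8.797057
n=7: y≈8.797057, sp=4, e=sp−y≈-4.797057; I≈3.641669, D=e−e_prev≈-9.402332; u=5/4·(-4.797057)+1/2·3.641669+1·(-9.402332)≈-13.577820; next y=3/5·8.797057+1/2·(-13.577820)≈-1.510675
n=8: y≈-1.510675, sp=4, e=sp−y≈5.510675; I≈9.152344, D=e−e_prev≈10.307733; u=5/4·5.510675+1/2·9.152344+1·10.307733≈21.772249; next y=3/5·(-1.510675)+1/2·21.772249≈9.979719
n=9: y≈9.979719, sp=4, e=sp−y≈-5.979719; I≈3.172625, D=e−e_prev≈-11.490395; u=5/4·(-5.979719)+1/2·3.172625+1·(-11.490395)≈-17.378731; next y=3/5·9.979719+1/2·(-17.378731)≈-2.701534
n=10: y≈-2.701534, sp=4, e=sp−y≈6.701534; I≈9.874159, D=e−e_prev≈12.681253; u=5/4·6.701534+1/2·9.874159+1·12.681253≈25.995251; next y=3/5·(-2.701534)+1/2·25.995251≈11.376705
n=11: y≈11.376705, sp=4, e=sp−y≈-7.376705; I≈2.497454, D=e−e_prev≈-14.078239; u=5/4·(-7.376705)+1/2·2.497454+1·(-14.078239)≈-22.050393; next y=3/5·11.376705+1/2·(-22.050393)≈-4.199174
n=12: y≈-4.199174, sp=4, e=sp−y≈8.199174; I≈10.696628, D=e−e_prev≈15.575878; u=5/4·8.199174+1/2·10.696628+1·15.575878≈31.173159; next y=3/5·(-4.199174)+1/2·31.173159≈13.067075
n=13: y≈13.067075, sp=4, e=sp−y≈-9.067075; I≈1.629552, D=e−e_prev≈-17.266249; u=5/4·(-9.067075)+1/2·1.629552+1·(-17.266249)≈-27.785317; next y=3/5·13.067075+1/2·(-27.785317)≈-6.052413

0 4 11.000 0.000
1 4 -6.125 5.500
2 4 13.097 0.238
3 4 -8.031 6.691
4 4 15.480 -0.001
5 4 -10.498 7.739
6 4 18.320 -0.605
7 4 -13.578 8.797
8 4 21.772 -1.511
9 4 -17.379 9.980
10 4 25.995 -2.702
11 4 -22.050 11.377
12 4 31.173 -4.199
13 4 -27.785 13.067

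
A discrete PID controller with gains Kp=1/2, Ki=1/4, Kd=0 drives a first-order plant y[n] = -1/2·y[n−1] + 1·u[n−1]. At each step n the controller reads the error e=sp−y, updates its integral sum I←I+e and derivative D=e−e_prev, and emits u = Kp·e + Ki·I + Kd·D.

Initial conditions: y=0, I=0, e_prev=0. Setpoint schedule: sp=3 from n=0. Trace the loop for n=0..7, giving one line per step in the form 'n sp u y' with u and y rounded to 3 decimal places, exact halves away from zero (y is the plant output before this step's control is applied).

(exact arithmetic carried between steps; '≈' marks a value shown rounded to 6 d.p. or computed from one; I and e_prev carry over from the previous line; the table rounds u and y to 3 d.p., halves away from zero)
n=0: y=0, sp=3, e=sp−y=3; I=3, D=e−e_prev=3; u=1/2·3+1/4·3+0·3=2.25; next y=-1/2·0+1·2.25=2.25
n=1: y=2.25, sp=3, e=sp−y=0.75; I=3.75, D=e−e_prev=-2.25; u=1/2·0.75+1/4·3.75+0·(-2.25)=1.3125; next y=-1/2·2.25+1·1.3125=0.1875
n=2: y=0.1875, sp=3, e=sp−y=2.8125; I=6.5625, D=e−e_prev=2.0625; u=1/2·2.8125+1/4·6.5625+0·2.0625=3.046875; next y=-1/2·0.1875+1·3.046875=2.953125
n=3: y=2.953125, sp=3, e=sp−y=0.046875; I=6.609375, D=e−e_prev=-2.765625; u=1/2·0.046875+1/4·6.609375+0·(-2.765625)≈1.675781; next y=-1/2·2.953125+1·1.675781≈0.199219
n=4: y≈0.199219, sp=3, e=sp−y≈2.800781; I≈9.410156, D=e−e_prev≈2.753906; u=1/2·2.800781+1/4·9.410156+0·2.753906≈3.752930; next y=-1/2·0.199219+1·3.752930≈3.653320
n=5: y≈3.653320, sp=3, e=sp−y≈-0.653320; I≈8.756836, D=e−e_prev≈-3.454102; u=1/2·(-0.653320)+1/4·8.756836+0·(-3.454102)≈1.862549; next y=-1/2·3.653320+1·1.862549≈0.035889
n=6: y≈0.035889, sp=3, e=sp−y≈2.964111; I≈11.720947, D=e−e_prev≈3.617432; u=1/2·2.964111+1/4·11.720947+0·3.617432≈4.412292; next y=-1/2·0.035889+1·4.412292≈4.394348
n=7: y≈4.394348, sp=3, e=sp−y≈-1.394348; I≈10.326599, D=e−e_prev≈-4.358459; u=1/2·(-1.394348)+1/4·10.326599+0·(-4.358459)≈1.884476; next y=-1/2·4.394348+1·1.884476≈-0.312698

0 3 2.250 0.000
1 3 1.313 2.250
2 3 3.047 0.188
3 3 1.676 2.953
4 3 3.753 0.199
5 3 1.863 3.653
6 3 4.412 0.036
7 3 1.884 4.394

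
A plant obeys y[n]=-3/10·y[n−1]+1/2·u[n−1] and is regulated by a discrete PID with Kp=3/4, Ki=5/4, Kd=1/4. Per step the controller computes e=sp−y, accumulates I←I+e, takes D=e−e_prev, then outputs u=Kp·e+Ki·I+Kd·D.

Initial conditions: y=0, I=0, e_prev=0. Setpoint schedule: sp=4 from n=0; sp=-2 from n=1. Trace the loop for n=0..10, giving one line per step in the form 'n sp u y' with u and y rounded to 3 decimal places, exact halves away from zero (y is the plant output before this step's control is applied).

0 4 9.000 0.000
1 -2 -10.625 4.500
2 -2 8.991 -6.663
3 -2 -17.574 6.494
4 -2 13.863 -10.735
5 -2 -26.522 10.152
6 -2 23.042 -16.307
7 -2 -39.309 16.413
8 -2 38.086 -24.578
9 -2 -58.677 26.416
10 -2 61.830 -37.263

(exact arithmetic carried between steps; '≈' marks a value shown rounded to 6 d.p. or computed from one; I and e_prev carry over from the previous line; the table rounds u and y to 3 d.p., halves away from zero)
n=0: y=0, sp=4, e=sp−y=4; I=4, D=e−e_prev=4; u=3/4·4+5/4·4+1/4·4=9; next y=-3/10·0+1/2·9=4.5
n=1: y=4.5, sp=-2, e=sp−y=-6.5; I=-2.5, D=e−e_prev=-10.5; u=3/4·(-6.5)+5/4·(-2.5)+1/4·(-10.5)=-10.625; next y=-3/10·4.5+1/2·(-10.625)=-6.6625
n=2: y=-6.6625, sp=-2, e=sp−y=4.6625; I=2.1625, D=e−e_prev=11.1625; u=3/4·4.6625+5/4·2.1625+1/4·11.1625=8.990625; next y=-3/10·(-6.6625)+1/2·8.990625≈6.494063
n=3: y≈6.494063, sp=-2, e=sp−y≈-8.494063; I≈-6.331563, D=e−e_prev≈-13.156563; u=3/4·(-8.494063)+5/4·(-6.331563)+1/4·(-13.156563)≈-17.574141; next y=-3/10·6.494063+1/2·(-17.574141)≈-10.735289
n=4: y≈-10.735289, sp=-2, e=sp−y≈8.735289; I≈2.403727, D=e−e_prev≈17.229352; u=3/4·8.735289+5/4·2.403727+1/4·17.229352≈13.863463; next y=-3/10·(-10.735289)+1/2·13.863463≈10.152318
n=5: y≈10.152318, sp=-2, e=sp−y≈-12.152318; I≈-9.748592, D=e−e_prev≈-20.887607; u=3/4·(-12.152318)+5/4·(-9.748592)+1/4·(-20.887607)≈-26.521880; next y=-3/10·10.152318+1/2·(-26.521880)≈-16.306635
n=6: y≈-16.306635, sp=-2, e=sp−y≈14.306635; I≈4.558044, D=e−e_prev≈26.458954; u=3/4·14.306635+5/4·4.558044+1/4·26.458954≈23.042270; next y=-3/10·(-16.306635)+1/2·23.042270≈16.413125
n=7: y≈16.413125, sp=-2, e=sp−y≈-18.413125; I≈-13.855082, D=e−e_prev≈-32.719761; u=3/4·(-18.413125)+5/4·(-13.855082)+1/4·(-32.719761)≈-39.308636; next y=-3/10·16.413125+1/2·(-39.308636)≈-24.578256
n=8: y≈-24.578256, sp=-2, e=sp−y≈22.578256; I≈8.723174, D=e−e_prev≈40.991381; u=3/4·22.578256+5/4·8.723174+1/4·40.991381≈38.085505; next y=-3/10·(-24.578256)+1/2·38.085505≈26.416229
n=9: y≈26.416229, sp=-2, e=sp−y≈-28.416229; I≈-19.693055, D=e−e_prev≈-50.994485; u=3/4·(-28.416229)+5/4·(-19.693055)+1/4·(-50.994485)≈-58.677112; next y=-3/10·26.416229+1/2·(-58.677112)≈-37.263425
n=10: y≈-37.263425, sp=-2, e=sp−y≈35.263425; I≈15.570370, D=e−e_prev≈63.679654; u=3/4·35.263425+5/4·15.570370+1/4·63.679654≈61.830444; next y=-3/10·(-37.263425)+1/2·61.830444≈42.094250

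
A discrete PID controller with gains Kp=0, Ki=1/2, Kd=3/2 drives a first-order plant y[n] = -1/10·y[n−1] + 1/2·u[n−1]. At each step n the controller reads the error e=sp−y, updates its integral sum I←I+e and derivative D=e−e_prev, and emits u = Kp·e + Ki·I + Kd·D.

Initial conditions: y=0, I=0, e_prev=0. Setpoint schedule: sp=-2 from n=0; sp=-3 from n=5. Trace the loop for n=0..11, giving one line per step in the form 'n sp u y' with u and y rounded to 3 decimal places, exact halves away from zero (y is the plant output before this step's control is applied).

(exact arithmetic carried between steps; '≈' marks a value shown rounded to 6 d.p. or computed from one; I and e_prev carry over from the previous line; the table rounds u and y to 3 d.p., halves away from zero)
n=0: y=0, sp=-2, e=sp−y=-2; I=-2, D=e−e_prev=-2; u=0·(-2)+1/2·(-2)+3/2·(-2)=-4; next y=-1/10·0+1/2·(-4)=-2
n=1: y=-2, sp=-2, e=sp−y=0; I=-2, D=e−e_prev=2; u=0·0+1/2·(-2)+3/2·2=2; next y=-1/10·(-2)+1/2·2=1.2
n=2: y=1.2, sp=-2, e=sp−y=-3.2; I=-5.2, D=e−e_prev=-3.2; u=0·(-3.2)+1/2·(-5.2)+3/2·(-3.2)=-7.4; next y=-1/10·1.2+1/2·(-7.4)=-3.82
n=3: y=-3.82, sp=-2, e=sp−y=1.82; I=-3.38, D=e−e_prev=5.02; u=0·1.82+1/2·(-3.38)+3/2·5.02=5.84; next y=-1/10·(-3.82)+1/2·5.84=3.302
n=4: y=3.302, sp=-2, e=sp−y=-5.302; I=-8.682, D=e−e_prev=-7.122; u=0·(-5.302)+1/2·(-8.682)+3/2·(-7.122)=-15.024; next y=-1/10·3.302+1/2·(-15.024)=-7.8422
n=5: y=-7.8422, sp=-3, e=sp−y=4.8422; I=-3.8398, D=e−e_prev=10.1442; u=0·4.8422+1/2·(-3.8398)+3/2·10.1442=13.2964; next y=-1/10·(-7.8422)+1/2·13.2964=7.43242
n=6: y=7.43242, sp=-3, e=sp−y=-10.43242; I=-14.27222, D=e−e_prev=-15.27462; u=0·(-10.43242)+1/2·(-14.27222)+3/2·(-15.27462)=-30.04804; next y=-1/10·7.43242+1/2·(-30.04804)=-15.767262
n=7: y=-15.767262, sp=-3, e=sp−y=12.767262; I=-1.504958, D=e−e_prev=23.199682; u=0·12.767262+1/2·(-1.504958)+3/2·23.199682=34.047044; next y=-1/10·(-15.767262)+1/2·34.047044≈18.600248
n=8: y≈18.600248, sp=-3, e=sp−y≈-21.600248; I≈-23.105206, D=e−e_prev≈-34.367510; u=0·(-21.600248)+1/2·(-23.105206)+3/2·(-34.367510)≈-63.103868; next y=-1/10·18.600248+1/2·(-63.103868)≈-33.411959
n=9: y≈-33.411959, sp=-3, e=sp−y≈30.411959; I≈7.306753, D=e−e_prev≈52.012207; u=0·30.411959+1/2·7.306753+3/2·52.012207≈81.671687; next y=-1/10·(-33.411959)+1/2·81.671687≈44.177040
n=10: y≈44.177040, sp=-3, e=sp−y≈-47.177040; I≈-39.870287, D=e−e_prev≈-77.588999; u=0·(-47.177040)+1/2·(-39.870287)+3/2·(-77.588999)≈-136.318641; next y=-1/10·44.177040+1/2·(-136.318641)≈-72.577025
n=11: y≈-72.577025, sp=-3, e=sp−y≈69.577025; I≈29.706738, D=e−e_prev≈116.754064; u=0·69.577025+1/2·29.706738+3/2·116.754064≈189.984465; next y=-1/10·(-72.577025)+1/2·189.984465≈102.249935

0 -2 -4.000 0.000
1 -2 2.000 -2.000
2 -2 -7.400 1.200
3 -2 5.840 -3.820
4 -2 -15.024 3.302
5 -3 13.296 -7.842
6 -3 -30.048 7.432
7 -3 34.047 -15.767
8 -3 -63.104 18.600
9 -3 81.672 -33.412
10 -3 -136.319 44.177
11 -3 189.984 -72.577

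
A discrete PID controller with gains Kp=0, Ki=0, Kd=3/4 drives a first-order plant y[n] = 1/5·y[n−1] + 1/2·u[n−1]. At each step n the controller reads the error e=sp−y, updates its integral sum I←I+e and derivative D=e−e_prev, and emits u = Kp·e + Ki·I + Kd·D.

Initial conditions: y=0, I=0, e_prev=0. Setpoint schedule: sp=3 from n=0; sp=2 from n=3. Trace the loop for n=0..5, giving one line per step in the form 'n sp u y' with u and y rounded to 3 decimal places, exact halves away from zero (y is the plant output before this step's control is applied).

(exact arithmetic carried between steps; '≈' marks a value shown rounded to 6 d.p. or computed from one; I and e_prev carry over from the previous line; the table rounds u and y to 3 d.p., halves away from zero)
n=0: y=0, sp=3, e=sp−y=3; I=3, D=e−e_prev=3; u=0·3+0·3+3/4·3=2.25; next y=1/5·0+1/2·2.25=1.125
n=1: y=1.125, sp=3, e=sp−y=1.875; I=4.875, D=e−e_prev=-1.125; u=0·1.875+0·4.875+3/4·(-1.125)=-0.84375; next y=1/5·1.125+1/2·(-0.84375)=-0.196875
n=2: y=-0.196875, sp=3, e=sp−y=3.196875; I=8.071875, D=e−e_prev=1.321875; u=0·3.196875+0·8.071875+3/4·1.321875≈0.991406; next y=1/5·(-0.196875)+1/2·0.991406≈0.456328
n=3: y≈0.456328, sp=2, e=sp−y≈1.543672; I≈9.615547, D=e−e_prev≈-1.653203; u=0·1.543672+0·9.615547+3/4·(-1.653203)≈-1.239902; next y=1/5·0.456328+1/2·(-1.239902)≈-0.528686
n=4: y≈-0.528686, sp=2, e=sp−y≈2.528686; I≈12.144232, D=e−e_prev≈0.985014; u=0·2.528686+0·12.144232+3/4·0.985014≈0.738760; next y=1/5·(-0.528686)+1/2·0.738760≈0.263643
n=5: y≈0.263643, sp=2, e=sp−y≈1.736357; I≈13.880589, D=e−e_prev≈-0.792329; u=0·1.736357+0·13.880589+3/4·(-0.792329)≈-0.594246; next y=1/5·0.263643+1/2·(-0.594246)≈-0.244395

0 3 2.250 0.000
1 3 -0.844 1.125
2 3 0.991 -0.197
3 2 -1.240 0.456
4 2 0.739 -0.529
5 2 -0.594 0.264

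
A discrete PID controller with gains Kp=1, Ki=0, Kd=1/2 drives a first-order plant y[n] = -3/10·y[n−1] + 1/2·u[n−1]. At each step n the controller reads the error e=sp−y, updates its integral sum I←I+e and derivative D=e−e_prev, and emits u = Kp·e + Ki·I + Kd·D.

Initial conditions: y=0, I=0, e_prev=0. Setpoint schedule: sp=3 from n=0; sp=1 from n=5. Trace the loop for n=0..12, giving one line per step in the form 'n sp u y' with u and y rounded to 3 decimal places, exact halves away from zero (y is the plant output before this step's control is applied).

(exact arithmetic carried between steps; '≈' marks a value shown rounded to 6 d.p. or computed from one; I and e_prev carry over from the previous line; the table rounds u and y to 3 d.p., halves away from zero)
n=0: y=0, sp=3, e=sp−y=3; I=3, D=e−e_prev=3; u=1·3+0·3+1/2·3=4.5; next y=-3/10·0+1/2·4.5=2.25
n=1: y=2.25, sp=3, e=sp−y=0.75; I=3.75, D=e−e_prev=-2.25; u=1·0.75+0·3.75+1/2·(-2.25)=-0.375; next y=-3/10·2.25+1/2·(-0.375)=-0.8625
n=2: y=-0.8625, sp=3, e=sp−y=3.8625; I=7.6125, D=e−e_prev=3.1125; u=1·3.8625+0·7.6125+1/2·3.1125=5.41875; next y=-3/10·(-0.8625)+1/2·5.41875=2.968125
n=3: y=2.968125, sp=3, e=sp−y=0.031875; I=7.644375, D=e−e_prev=-3.830625; u=1·0.031875+0·7.644375+1/2·(-3.830625)≈-1.883438; next y=-3/10·2.968125+1/2·(-1.883438)≈-1.832156
n=4: y≈-1.832156, sp=3, e=sp−y≈4.832156; I≈12.476531, D=e−e_prev≈4.800281; u=1·4.832156+0·12.476531+1/2·4.800281≈7.232297; next y=-3/10·(-1.832156)+1/2·7.232297≈4.165795
n=5: y≈4.165795, sp=1, e=sp−y≈-3.165795; I≈9.310736, D=e−e_prev≈-7.997952; u=1·(-3.165795)+0·9.310736+1/2·(-7.997952)≈-7.164771; next y=-3/10·4.165795+1/2·(-7.164771)≈-4.832124
n=6: y≈-4.832124, sp=1, e=sp−y≈5.832124; I≈15.142860, D=e−e_prev≈8.997919; u=1·5.832124+0·15.142860+1/2·8.997919≈10.331084; next y=-3/10·(-4.832124)+1/2·10.331084≈6.615179
n=7: y≈6.615179, sp=1, e=sp−y≈-5.615179; I≈9.527681, D=e−e_prev≈-11.447303; u=1·(-5.615179)+0·9.527681+1/2·(-11.447303)≈-11.338831; next y=-3/10·6.615179+1/2·(-11.338831)≈-7.653969
n=8: y≈-7.653969, sp=1, e=sp−y≈8.653969; I≈18.181650, D=e−e_prev≈14.269148; u=1·8.653969+0·18.181650+1/2·14.269148≈15.788543; next y=-3/10·(-7.653969)+1/2·15.788543≈10.190462
n=9: y≈10.190462, sp=1, e=sp−y≈-9.190462; I≈8.991188, D=e−e_prev≈-17.844432; u=1·(-9.190462)+0·8.991188+1/2·(-17.844432)≈-18.112678; next y=-3/10·10.190462+1/2·(-18.112678)≈-12.113478
n=10: y≈-12.113478, sp=1, e=sp−y≈13.113478; I≈22.104665, D=e−e_prev≈22.303940; u=1·13.113478+0·22.104665+1/2·22.303940≈24.265448; next y=-3/10·(-12.113478)+1/2·24.265448≈15.766767
n=11: y≈15.766767, sp=1, e=sp−y≈-14.766767; I≈7.337898, D=e−e_prev≈-27.880245; u=1·(-14.766767)+0·7.337898+1/2·(-27.880245)≈-28.706890; next y=-3/10·15.766767+1/2·(-28.706890)≈-19.083475
n=12: y≈-19.083475, sp=1, e=sp−y≈20.083475; I≈27.421373, D=e−e_prev≈34.850242; u=1·20.083475+0·27.421373+1/2·34.850242≈37.508596; next y=-3/10·(-19.083475)+1/2·37.508596≈24.479341

0 3 4.500 0.000
1 3 -0.375 2.250
2 3 5.419 -0.863
3 3 -1.883 2.968
4 3 7.232 -1.832
5 1 -7.165 4.166
6 1 10.331 -4.832
7 1 -11.339 6.615
8 1 15.789 -7.654
9 1 -18.113 10.190
10 1 24.265 -12.113
11 1 -28.707 15.767
12 1 37.509 -19.083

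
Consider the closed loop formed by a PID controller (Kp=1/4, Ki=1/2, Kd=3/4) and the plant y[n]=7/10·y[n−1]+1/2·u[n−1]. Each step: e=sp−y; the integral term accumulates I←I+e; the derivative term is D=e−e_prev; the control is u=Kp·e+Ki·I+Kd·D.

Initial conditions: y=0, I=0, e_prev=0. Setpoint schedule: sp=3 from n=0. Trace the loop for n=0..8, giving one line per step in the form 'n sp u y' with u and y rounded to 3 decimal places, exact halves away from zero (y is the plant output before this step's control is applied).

(exact arithmetic carried between steps; '≈' marks a value shown rounded to 6 d.p. or computed from one; I and e_prev carry over from the previous line; the table rounds u and y to 3 d.p., halves away from zero)
n=0: y=0, sp=3, e=sp−y=3; I=3, D=e−e_prev=3; u=1/4·3+1/2·3+3/4·3=4.5; next y=7/10·0+1/2·4.5=2.25
n=1: y=2.25, sp=3, e=sp−y=0.75; I=3.75, D=e−e_prev=-2.25; u=1/4·0.75+1/2·3.75+3/4·(-2.25)=0.375; next y=7/10·2.25+1/2·0.375=1.7625
n=2: y=1.7625, sp=3, e=sp−y=1.2375; I=4.9875, D=e−e_prev=0.4875; u=1/4·1.2375+1/2·4.9875+3/4·0.4875=3.16875; next y=7/10·1.7625+1/2·3.16875=2.818125
n=3: y=2.818125, sp=3, e=sp−y=0.181875; I=5.169375, D=e−e_prev=-1.055625; u=1/4·0.181875+1/2·5.169375+3/4·(-1.055625)≈1.838438; next y=7/10·2.818125+1/2·1.838438≈2.891906
n=4: y≈2.891906, sp=3, e=sp−y≈0.108094; I≈5.277469, D=e−e_prev≈-0.073781; u=1/4·0.108094+1/2·5.277469+3/4·(-0.073781)≈2.610422; next y=7/10·2.891906+1/2·2.610422≈3.329545
n=5: y≈3.329545, sp=3, e=sp−y≈-0.329545; I≈4.947923, D=e−e_prev≈-0.437639; u=1/4·(-0.329545)+1/2·4.947923+3/4·(-0.437639)≈2.063346; next y=7/10·3.329545+1/2·2.063346≈3.362355
n=6: y≈3.362355, sp=3, e=sp−y≈-0.362355; I≈4.585569, D=e−e_prev≈-0.032809; u=1/4·(-0.362355)+1/2·4.585569+3/4·(-0.032809)≈2.177589; next y=7/10·3.362355+1/2·2.177589≈3.442443
n=7: y≈3.442443, sp=3, e=sp−y≈-0.442443; I≈4.143126, D=e−e_prev≈-0.080088; u=1/4·(-0.442443)+1/2·4.143126+3/4·(-0.080088)≈1.900886; next y=7/10·3.442443+1/2·1.900886≈3.360153
n=8: y≈3.360153, sp=3, e=sp−y≈-0.360153; I≈3.782973, D=e−e_prev≈0.082290; u=1/4·(-0.360153)+1/2·3.782973+3/4·0.082290≈1.863165; next y=7/10·3.360153+1/2·1.863165≈3.283690

0 3 4.500 0.000
1 3 0.375 2.250
2 3 3.169 1.763
3 3 1.838 2.818
4 3 2.610 2.892
5 3 2.063 3.330
6 3 2.178 3.362
7 3 1.901 3.442
8 3 1.863 3.360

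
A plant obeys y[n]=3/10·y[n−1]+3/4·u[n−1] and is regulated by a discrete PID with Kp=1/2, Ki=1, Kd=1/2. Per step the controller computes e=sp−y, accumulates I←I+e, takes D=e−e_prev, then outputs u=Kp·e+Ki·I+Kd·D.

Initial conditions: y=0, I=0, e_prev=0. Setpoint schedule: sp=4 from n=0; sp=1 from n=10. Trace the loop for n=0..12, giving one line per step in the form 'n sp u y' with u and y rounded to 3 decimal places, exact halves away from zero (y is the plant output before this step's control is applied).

(exact arithmetic carried between steps; '≈' marks a value shown rounded to 6 d.p. or computed from one; I and e_prev carry over from the previous line; the table rounds u and y to 3 d.p., halves away from zero)
n=0: y=0, sp=4, e=sp−y=4; I=4, D=e−e_prev=4; u=1/2·4+1·4+1/2·4=8; next y=3/10·0+3/4·8=6
n=1: y=6, sp=4, e=sp−y=-2; I=2, D=e−e_prev=-6; u=1/2·(-2)+1·2+1/2·(-6)=-2; next y=3/10·6+3/4·(-2)=0.3
n=2: y=0.3, sp=4, e=sp−y=3.7; I=5.7, D=e−e_prev=5.7; u=1/2·3.7+1·5.7+1/2·5.7=10.4; next y=3/10·0.3+3/4·10.4=7.89
n=3: y=7.89, sp=4, e=sp−y=-3.89; I=1.81, D=e−e_prev=-7.59; u=1/2·(-3.89)+1·1.81+1/2·(-7.59)=-3.93; next y=3/10·7.89+3/4·(-3.93)=-0.5805
n=4: y=-0.5805, sp=4, e=sp−y=4.5805; I=6.3905, D=e−e_prev=8.4705; u=1/2·4.5805+1·6.3905+1/2·8.4705=12.916; next y=3/10·(-0.5805)+3/4·12.916=9.51285
n=5: y=9.51285, sp=4, e=sp−y=-5.51285; I=0.87765, D=e−e_prev=-10.09335; u=1/2·(-5.51285)+1·0.87765+1/2·(-10.09335)=-6.92545; next y=3/10·9.51285+3/4·(-6.92545)≈-2.340233
n=6: y≈-2.340233, sp=4, e=sp−y≈6.340233; I≈7.217883, D=e−e_prev≈11.853083; u=1/2·6.340233+1·7.217883+1/2·11.853083≈16.31454; next y=3/10·(-2.340233)+3/4·16.31454≈11.533835
n=7: y≈11.533835, sp=4, e=sp−y≈-7.533835; I≈-0.315953, D=e−e_prev≈-13.874068; u=1/2·(-7.533835)+1·(-0.315953)+1/2·(-13.874068)≈-11.019904; next y=3/10·11.533835+3/4·(-11.019904)≈-4.804778
n=8: y≈-4.804778, sp=4, e=sp−y≈8.804778; I≈8.488825, D=e−e_prev≈16.338613; u=1/2·8.804778+1·8.488825+1/2·16.338613≈21.060520; next y=3/10·(-4.804778)+3/4·21.060520≈14.353957
n=9: y≈14.353957, sp=4, e=sp−y≈-10.353957; I≈-1.865132, D=e−e_prev≈-19.158734; u=1/2·(-10.353957)+1·(-1.865132)+1/2·(-19.158734)≈-16.621478; next y=3/10·14.353957+3/4·(-16.621478)≈-8.159921
n=10: y≈-8.159921, sp=1, e=sp−y≈9.159921; I≈7.294789, D=e−e_prev≈19.513878; u=1/2·9.159921+1·7.294789+1/2·19.513878≈21.631689; next y=3/10·(-8.159921)+3/4·21.631689≈13.775790
n=11: y≈13.775790, sp=1, e=sp−y≈-12.775790; I≈-5.481001, D=e−e_prev≈-21.935711; u=1/2·(-12.775790)+1·(-5.481001)+1/2·(-21.935711)≈-22.836752; next y=3/10·13.775790+3/4·(-22.836752)≈-12.994827
n=12: y≈-12.994827, sp=1, e=sp−y≈13.994827; I≈8.513826, D=e−e_prev≈26.770617; u=1/2·13.994827+1·8.513826+1/2·26.770617≈28.896548; next y=3/10·(-12.994827)+3/4·28.896548≈17.773963

0 4 8.000 0.000
1 4 -2.000 6.000
2 4 10.400 0.300
3 4 -3.930 7.890
4 4 12.916 -0.581
5 4 -6.925 9.513
6 4 16.315 -2.340
7 4 -11.020 11.534
8 4 21.061 -4.805
9 4 -16.621 14.354
10 1 21.632 -8.160
11 1 -22.837 13.776
12 1 28.897 -12.995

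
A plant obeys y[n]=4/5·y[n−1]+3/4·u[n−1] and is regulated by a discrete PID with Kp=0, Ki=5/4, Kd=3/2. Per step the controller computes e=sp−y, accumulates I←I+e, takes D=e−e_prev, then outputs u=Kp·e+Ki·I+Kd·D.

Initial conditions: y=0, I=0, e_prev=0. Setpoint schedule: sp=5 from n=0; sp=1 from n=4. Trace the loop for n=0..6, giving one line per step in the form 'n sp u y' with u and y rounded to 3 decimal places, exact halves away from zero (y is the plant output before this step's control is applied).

0 5 13.750 0.000
1 5 -15.859 10.313
2 5 31.351 -3.645
3 5 -45.444 20.597
4 1 65.479 -17.605
5 1 -107.302 35.025
6 1 169.687 -52.456

(exact arithmetic carried between steps; '≈' marks a value shown rounded to 6 d.p. or computed from one; I and e_prev carry over from the previous line; the table rounds u and y to 3 d.p., halves away from zero)
n=0: y=0, sp=5, e=sp−y=5; I=5, D=e−e_prev=5; u=0·5+5/4·5+3/2·5=13.75; next y=4/5·0+3/4·13.75=10.3125
n=1: y=10.3125, sp=5, e=sp−y=-5.3125; I=-0.3125, D=e−e_prev=-10.3125; u=0·(-5.3125)+5/4·(-0.3125)+3/2·(-10.3125)=-15.859375; next y=4/5·10.3125+3/4·(-15.859375)≈-3.644531
n=2: y≈-3.644531, sp=5, e=sp−y≈8.644531; I≈8.332031, D=e−e_prev≈13.957031; u=0·8.644531+5/4·8.332031+3/2·13.957031≈31.350586; next y=4/5·(-3.644531)+3/4·31.350586≈20.597314
n=3: y≈20.597314, sp=5, e=sp−y≈-15.597314; I≈-7.265283, D=e−e_prev≈-24.241846; u=0·(-15.597314)+5/4·(-7.265283)+3/2·(-24.241846)≈-45.444373; next y=4/5·20.597314+3/4·(-45.444373)≈-17.605428
n=4: y≈-17.605428, sp=1, e=sp−y≈18.605428; I≈11.340145, D=e−e_prev≈34.202742; u=0·18.605428+5/4·11.340145+3/2·34.202742≈65.479294; next y=4/5·(-17.605428)+3/4·65.479294≈35.025128
n=5: y≈35.025128, sp=1, e=sp−y≈-34.025128; I≈-22.684984, D=e−e_prev≈-52.630556; u=0·(-34.025128)+5/4·(-22.684984)+3/2·(-52.630556)≈-107.302064; next y=4/5·35.025128+3/4·(-107.302064)≈-52.456445
n=6: y≈-52.456445, sp=1, e=sp−y≈53.456445; I≈30.771462, D=e−e_prev≈87.481574; u=0·53.456445+5/4·30.771462+3/2·87.481574≈169.686688; next y=4/5·(-52.456445)+3/4·169.686688≈85.299859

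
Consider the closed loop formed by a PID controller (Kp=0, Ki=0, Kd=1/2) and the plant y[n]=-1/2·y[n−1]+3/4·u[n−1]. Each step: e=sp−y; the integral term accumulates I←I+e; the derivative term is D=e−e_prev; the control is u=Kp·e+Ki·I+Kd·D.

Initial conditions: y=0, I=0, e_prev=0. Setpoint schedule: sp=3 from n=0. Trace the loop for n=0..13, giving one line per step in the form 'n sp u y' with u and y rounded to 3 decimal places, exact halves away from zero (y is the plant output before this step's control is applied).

0 3 1.500 0.000
1 3 -0.563 1.125
2 3 1.055 -0.984
3 3 -1.134 1.283
4 3 1.388 -1.492
5 3 -1.639 1.787
6 3 1.955 -2.123
7 3 -2.325 2.527
8 3 2.768 -3.008
9 3 -3.293 3.579
10 3 3.920 -4.260
11 3 -4.665 5.070
12 3 5.551 -6.033
13 3 -6.607 7.180

(exact arithmetic carried between steps; '≈' marks a value shown rounded to 6 d.p. or computed from one; I and e_prev carry over from the previous line; the table rounds u and y to 3 d.p., halves away from zero)
n=0: y=0, sp=3, e=sp−y=3; I=3, D=e−e_prev=3; u=0·3+0·3+1/2·3=1.5; next y=-1/2·0+3/4·1.5=1.125
n=1: y=1.125, sp=3, e=sp−y=1.875; I=4.875, D=e−e_prev=-1.125; u=0·1.875+0·4.875+1/2·(-1.125)=-0.5625; next y=-1/2·1.125+3/4·(-0.5625)=-0.984375
n=2: y=-0.984375, sp=3, e=sp−y=3.984375; I=8.859375, D=e−e_prev=2.109375; u=0·3.984375+0·8.859375+1/2·2.109375≈1.054688; next y=-1/2·(-0.984375)+3/4·1.054688≈1.283203
n=3: y≈1.283203, sp=3, e=sp−y≈1.716797; I≈10.576172, D=e−e_prev≈-2.267578; u=0·1.716797+0·10.576172+1/2·(-2.267578)≈-1.133789; next y=-1/2·1.283203+3/4·(-1.133789)≈-1.491943
n=4: y≈-1.491943, sp=3, e=sp−y≈4.491943; I≈15.068115, D=e−e_prev≈2.775146; u=0·4.491943+0·15.068115+1/2·2.775146≈1.387573; next y=-1/2·(-1.491943)+3/4·1.387573≈1.786652
n=5: y≈1.786652, sp=3, e=sp−y≈1.213348; I≈16.281464, D=e−e_prev≈-3.278595; u=0·1.213348+0·16.281464+1/2·(-3.278595)≈-1.639297; next y=-1/2·1.786652+3/4·(-1.639297)≈-2.122799
n=6: y≈-2.122799, sp=3, e=sp−y≈5.122799; I≈21.404263, D=e−e_prev≈3.909451; u=0·5.122799+0·21.404263+1/2·3.909451≈1.954725; next y=-1/2·(-2.122799)+3/4·1.954725≈2.527443
n=7: y≈2.527443, sp=3, e=sp−y≈0.472557; I≈21.876819, D=e−e_prev≈-4.650242; u=0·0.472557+0·21.876819+1/2·(-4.650242)≈-2.325121; next y=-1/2·2.527443+3/4·(-2.325121)≈-3.007563
n=8: y≈-3.007563, sp=3, e=sp−y≈6.007563; I≈27.884382, D=e−e_prev≈5.535006; u=0·6.007563+0·27.884382+1/2·5.535006≈2.767503; next y=-1/2·(-3.007563)+3/4·2.767503≈3.579409
n=9: y≈3.579409, sp=3, e=sp−y≈-0.579409; I≈27.304973, D=e−e_prev≈-6.586971; u=0·(-0.579409)+0·27.304973+1/2·(-6.586971)≈-3.293486; next y=-1/2·3.579409+3/4·(-3.293486)≈-4.259818
n=10: y≈-4.259818, sp=3, e=sp−y≈7.259818; I≈34.564792, D=e−e_prev≈7.839227; u=0·7.259818+0·34.564792+1/2·7.839227≈3.919613; next y=-1/2·(-4.259818)+3/4·3.919613≈5.069619
n=11: y≈5.069619, sp=3, e=sp−y≈-2.069619; I≈32.495172, D=e−e_prev≈-9.329438; u=0·(-2.069619)+0·32.495172+1/2·(-9.329438)≈-4.664719; next y=-1/2·5.069619+3/4·(-4.664719)≈-6.033349
n=12: y≈-6.033349, sp=3, e=sp−y≈9.033349; I≈41.528521, D=e−e_prev≈11.102968; u=0·9.033349+0·41.528521+1/2·11.102968≈5.551484; next y=-1/2·(-6.033349)+3/4·5.551484≈7.180287
n=13: y≈7.180287, sp=3, e=sp−y≈-4.180287; I≈37.348234, D=e−e_prev≈-13.213636; u=0·(-4.180287)+0·37.348234+1/2·(-13.213636)≈-6.606818; next y=-1/2·7.180287+3/4·(-6.606818)≈-8.545257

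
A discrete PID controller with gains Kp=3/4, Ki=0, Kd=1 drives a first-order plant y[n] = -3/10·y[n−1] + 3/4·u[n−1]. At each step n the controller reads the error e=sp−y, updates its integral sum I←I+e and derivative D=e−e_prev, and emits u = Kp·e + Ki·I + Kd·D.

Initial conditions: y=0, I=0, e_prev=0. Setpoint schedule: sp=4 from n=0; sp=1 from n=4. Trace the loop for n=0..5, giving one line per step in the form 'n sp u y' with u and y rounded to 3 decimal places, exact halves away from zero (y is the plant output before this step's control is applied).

0 4 7.000 0.000
1 4 -6.188 5.250
2 4 19.127 -6.216
3 4 -31.583 16.210
4 1 63.924 -28.551
5 1 -126.690 56.508

(exact arithmetic carried between steps; '≈' marks a value shown rounded to 6 d.p. or computed from one; I and e_prev carry over from the previous line; the table rounds u and y to 3 d.p., halves away from zero)
n=0: y=0, sp=4, e=sp−y=4; I=4, D=e−e_prev=4; u=3/4·4+0·4+1·4=7; next y=-3/10·0+3/4·7=5.25
n=1: y=5.25, sp=4, e=sp−y=-1.25; I=2.75, D=e−e_prev=-5.25; u=3/4·(-1.25)+0·2.75+1·(-5.25)=-6.1875; next y=-3/10·5.25+3/4·(-6.1875)=-6.215625
n=2: y=-6.215625, sp=4, e=sp−y=10.215625; I=12.965625, D=e−e_prev=11.465625; u=3/4·10.215625+0·12.965625+1·11.465625≈19.127344; next y=-3/10·(-6.215625)+3/4·19.127344≈16.210195
n=3: y≈16.210195, sp=4, e=sp−y≈-12.210195; I≈0.755430, D=e−e_prev≈-22.425820; u=3/4·(-12.210195)+0·0.755430+1·(-22.425820)≈-31.583467; next y=-3/10·16.210195+3/4·(-31.583467)≈-28.550659
n=4: y≈-28.550659, sp=1, e=sp−y≈29.550659; I≈30.306088, D=e−e_prev≈41.760854; u=3/4·29.550659+0·30.306088+1·41.760854≈63.923848; next y=-3/10·(-28.550659)+3/4·63.923848≈56.508084
n=5: y≈56.508084, sp=1, e=sp−y≈-55.508084; I≈-25.201995, D=e−e_prev≈-85.058742; u=3/4·(-55.508084)+0·(-25.201995)+1·(-85.058742)≈-126.689805; next y=-3/10·56.508084+3/4·(-126.689805)≈-111.969779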